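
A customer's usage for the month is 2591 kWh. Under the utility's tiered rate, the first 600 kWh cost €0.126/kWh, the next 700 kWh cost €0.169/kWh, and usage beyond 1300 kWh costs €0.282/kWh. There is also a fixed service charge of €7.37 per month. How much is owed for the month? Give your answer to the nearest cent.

€565.33

First 600 kWh × €0.126 = €75.60
Next 700 kWh × €0.169 = €118.30
Remaining 1291 kWh × €0.282 = €364.06
Energy charge = €557.96; + service €7.37 = €565.33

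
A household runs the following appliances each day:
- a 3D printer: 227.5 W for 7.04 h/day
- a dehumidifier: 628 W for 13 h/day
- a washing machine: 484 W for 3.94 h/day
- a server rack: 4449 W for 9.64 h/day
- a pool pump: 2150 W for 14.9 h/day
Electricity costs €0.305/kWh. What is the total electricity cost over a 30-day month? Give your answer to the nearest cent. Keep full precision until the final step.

3D printer: 227.5 W × 7.04 h × 30 d = 48,048 Wh = 48.05 kWh
dehumidifier: 628 W × 13 h × 30 d = 244,920 Wh = 244.9 kWh
washing machine: 484 W × 3.94 h × 30 d = 57,209 Wh = 57.21 kWh
server rack: 4449 W × 9.64 h × 30 d = 1,286,651 Wh = 1,287 kWh
pool pump: 2150 W × 14.9 h × 30 d = 961,050 Wh = 961 kWh
Total energy = 48.05 + 244.9 + 57.21 + 1,287 + 961 = 2,598 kWh
Cost = 2,598 kWh × €0.305 = €792.35

€792.35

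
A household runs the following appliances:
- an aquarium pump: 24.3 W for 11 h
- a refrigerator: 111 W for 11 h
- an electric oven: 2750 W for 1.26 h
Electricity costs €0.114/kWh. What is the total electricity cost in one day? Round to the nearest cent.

aquarium pump: 24.3 W × 11 h = 267 Wh = 0.2673 kWh
refrigerator: 111 W × 11 h = 1,221 Wh = 1.221 kWh
electric oven: 2750 W × 1.26 h = 3,465 Wh = 3.465 kWh
Total energy = 0.2673 + 1.221 + 3.465 = 4.953 kWh
Cost = 4.953 kWh × €0.114 = €0.56

€0.56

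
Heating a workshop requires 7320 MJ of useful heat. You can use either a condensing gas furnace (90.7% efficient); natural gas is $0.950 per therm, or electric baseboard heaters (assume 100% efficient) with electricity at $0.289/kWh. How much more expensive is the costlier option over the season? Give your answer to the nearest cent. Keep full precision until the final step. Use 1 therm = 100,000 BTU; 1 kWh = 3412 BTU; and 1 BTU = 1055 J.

Heat load = 7320 MJ = 7,320,000,000 J / 1055 = 6,938,389 BTU
Gas: input = 6,938,389 / 0.907 = 7,649,822 BTU = 76.5 therm → 76.5 × $0.950 = $72.67
Electric: 6,938,389 BTU / 3412 = 2,034 kWh → × $0.289 = $587.69
Difference = |$72.67 − $587.69| = $515.02

$515.02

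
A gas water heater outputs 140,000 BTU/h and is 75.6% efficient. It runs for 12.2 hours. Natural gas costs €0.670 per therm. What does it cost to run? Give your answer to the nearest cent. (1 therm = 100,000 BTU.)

Heat delivered = 140,000 BTU/h × 12.2 h = 1,708,000 BTU
Gas input = 1,708,000 / 0.756 = 2,259,259 BTU
= 2,259,259 / 100,000 = 22.59 therm
Cost = 22.59 × €0.670/therm = €15.14

€15.14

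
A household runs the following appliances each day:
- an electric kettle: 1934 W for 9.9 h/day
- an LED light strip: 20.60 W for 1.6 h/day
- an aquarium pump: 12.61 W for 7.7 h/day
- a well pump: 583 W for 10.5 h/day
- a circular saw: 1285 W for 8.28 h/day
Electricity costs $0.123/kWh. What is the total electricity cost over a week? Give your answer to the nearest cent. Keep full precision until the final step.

$31.03

electric kettle: 1934 W × 9.9 h × 7 d = 134,026 Wh = 134 kWh
LED light strip: 20.60 W × 1.6 h × 7 d = 231 Wh = 0.2307 kWh
aquarium pump: 12.61 W × 7.7 h × 7 d = 680 Wh = 0.6797 kWh
well pump: 583 W × 10.5 h × 7 d = 42,850 Wh = 42.85 kWh
circular saw: 1285 W × 8.28 h × 7 d = 74,479 Wh = 74.48 kWh
Total energy = 134 + 0.2307 + 0.6797 + 42.85 + 74.48 = 252.3 kWh
Cost = 252.3 kWh × $0.123 = $31.03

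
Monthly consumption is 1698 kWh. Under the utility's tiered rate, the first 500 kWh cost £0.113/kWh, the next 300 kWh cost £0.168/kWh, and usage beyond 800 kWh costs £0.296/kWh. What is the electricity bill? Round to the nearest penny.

£372.71

First 500 kWh × £0.113 = £56.50
Next 300 kWh × £0.168 = £50.40
Remaining 898 kWh × £0.296 = £265.81
Total = £372.71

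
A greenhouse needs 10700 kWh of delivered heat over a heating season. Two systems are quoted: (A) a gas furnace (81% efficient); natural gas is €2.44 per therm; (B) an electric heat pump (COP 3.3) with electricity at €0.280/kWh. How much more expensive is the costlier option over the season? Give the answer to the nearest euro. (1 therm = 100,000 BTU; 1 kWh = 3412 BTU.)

€192

Heat load = 10700 kWh × 3412 = 36,508,400 BTU
Gas: input = 36,508,400 / 0.81 = 45,072,099 BTU = 450.7 therm → 450.7 × €2.44 = €1,099.76
Heat pump: 36,508,400 BTU / 3412 = 10,700 kWh heat; / 3.3 = 3,242 kWh in → × €0.280 = €907.88
Difference = |€1,099.76 − €907.88| = €191.88 ≈ €192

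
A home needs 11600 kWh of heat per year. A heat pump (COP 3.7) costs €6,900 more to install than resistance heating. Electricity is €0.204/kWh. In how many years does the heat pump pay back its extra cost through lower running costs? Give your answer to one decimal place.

Resistance: 11600 kWh × €0.204 = €2,366.40/yr
Heat pump: 11600 / 3.7 = 3135 kWh in → × €0.204 = €639.57/yr
Annual savings = €1,726.83
Payback = €6,900 / €1,726.83 = 4 years

4.0 years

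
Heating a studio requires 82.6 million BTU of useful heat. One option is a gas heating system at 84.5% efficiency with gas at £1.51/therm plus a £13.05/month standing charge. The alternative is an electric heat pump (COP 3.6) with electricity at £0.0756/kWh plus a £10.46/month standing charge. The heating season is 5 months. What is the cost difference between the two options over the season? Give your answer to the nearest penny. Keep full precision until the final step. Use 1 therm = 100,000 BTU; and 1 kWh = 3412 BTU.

Heat load = 82.6 × 10⁶ BTU = 82,600,000 BTU
Gas: input = 82,600,000 / 0.845 = 97,751,479 BTU = 977.5 therm → 977.5 × £1.51 = £1,476.05; + 5 × £13.05 standing = £1,541.30
Heat pump: 82,600,000 BTU / 3412 = 24,210 kWh heat; / 3.6 = 6,725 kWh in → × £0.0756 = £508.38; + 5 × £10.46 standing = £560.68
Difference = |£1,541.30 − £560.68| = £980.62

£980.62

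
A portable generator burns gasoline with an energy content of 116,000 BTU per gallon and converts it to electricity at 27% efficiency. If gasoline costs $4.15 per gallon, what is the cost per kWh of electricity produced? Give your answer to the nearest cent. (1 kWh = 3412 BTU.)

$0.45

Electrical output per gallon = 116,000 BTU × 0.27 / 3412 BTU/kWh = 9.179 kWh
Cost per kWh = $4.15 / 9.179 kWh = $0.452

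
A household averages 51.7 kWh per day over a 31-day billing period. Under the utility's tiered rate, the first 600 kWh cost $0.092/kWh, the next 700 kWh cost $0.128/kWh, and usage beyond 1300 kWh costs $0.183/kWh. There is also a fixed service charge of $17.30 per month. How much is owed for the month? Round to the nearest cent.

$217.49

Usage = 51.7 kWh/day × 31 days = 1602.7 kWh
First 600 kWh × $0.092 = $55.20
Next 700 kWh × $0.128 = $89.60
Remaining 302.7 kWh × $0.183 = $55.39
Energy charge = $200.19; + service $17.30 = $217.49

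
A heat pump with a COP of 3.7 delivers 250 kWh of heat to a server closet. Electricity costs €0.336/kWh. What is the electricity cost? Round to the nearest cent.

Electrical input = 250 kWh / 3.7 = 67.57 kWh
Cost = 67.57 × €0.336/kWh = €22.70

€22.70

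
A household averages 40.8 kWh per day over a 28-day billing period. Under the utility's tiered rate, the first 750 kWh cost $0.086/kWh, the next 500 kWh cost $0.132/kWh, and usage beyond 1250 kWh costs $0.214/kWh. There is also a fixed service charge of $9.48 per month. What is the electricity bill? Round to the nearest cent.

$125.78

Usage = 40.8 kWh/day × 28 days = 1142.4 kWh
First 750 kWh × $0.086 = $64.50
Next 392.4 kWh × $0.132 = $51.80
Remaining tier: 0 kWh (not reached)
Energy charge = $116.30; + service $9.48 = $125.78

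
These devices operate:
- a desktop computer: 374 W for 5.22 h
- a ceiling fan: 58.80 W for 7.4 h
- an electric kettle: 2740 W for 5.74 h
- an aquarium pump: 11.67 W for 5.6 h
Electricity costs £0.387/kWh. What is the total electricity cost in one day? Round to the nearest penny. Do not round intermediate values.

desktop computer: 374 W × 5.22 h = 1,952 Wh = 1.952 kWh
ceiling fan: 58.80 W × 7.4 h = 435 Wh = 0.4351 kWh
electric kettle: 2740 W × 5.74 h = 15,728 Wh = 15.73 kWh
aquarium pump: 11.67 W × 5.6 h = 65 Wh = 0.06535 kWh
Total energy = 1.952 + 0.4351 + 15.73 + 0.06535 = 18.18 kWh
Cost = 18.18 kWh × £0.387 = £7.04

£7.04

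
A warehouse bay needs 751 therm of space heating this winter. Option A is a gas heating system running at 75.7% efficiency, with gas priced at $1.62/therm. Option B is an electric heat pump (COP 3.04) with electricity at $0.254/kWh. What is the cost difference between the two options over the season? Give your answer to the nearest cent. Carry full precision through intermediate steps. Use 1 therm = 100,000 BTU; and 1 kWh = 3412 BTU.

$231.88

Heat load = 751 therm × 100,000 = 75,100,000 BTU
Gas: input = 75,100,000 / 0.757 = 99,207,398 BTU = 992.1 therm → 992.1 × $1.62 = $1,607.16
Heat pump: 75,100,000 BTU / 3412 = 22,010 kWh heat; / 3.04 = 7,240 kWh in → × $0.254 = $1,839.04
Difference = |$1,607.16 − $1,839.04| = $231.88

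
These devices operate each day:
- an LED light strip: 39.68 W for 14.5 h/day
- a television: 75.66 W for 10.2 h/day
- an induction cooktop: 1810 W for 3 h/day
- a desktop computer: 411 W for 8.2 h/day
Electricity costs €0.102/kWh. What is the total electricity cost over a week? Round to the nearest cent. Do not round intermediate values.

LED light strip: 39.68 W × 14.5 h × 7 d = 4,028 Wh = 4.028 kWh
television: 75.66 W × 10.2 h × 7 d = 5,402 Wh = 5.402 kWh
induction cooktop: 1810 W × 3 h × 7 d = 38,010 Wh = 38.01 kWh
desktop computer: 411 W × 8.2 h × 7 d = 23,591 Wh = 23.59 kWh
Total energy = 4.028 + 5.402 + 38.01 + 23.59 = 71.03 kWh
Cost = 71.03 kWh × €0.102 = €7.25

€7.25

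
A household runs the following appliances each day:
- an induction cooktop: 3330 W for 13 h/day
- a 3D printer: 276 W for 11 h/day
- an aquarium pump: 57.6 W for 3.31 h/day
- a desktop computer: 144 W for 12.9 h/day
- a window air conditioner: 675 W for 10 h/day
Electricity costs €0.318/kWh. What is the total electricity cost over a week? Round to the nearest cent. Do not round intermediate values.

€122.71

induction cooktop: 3330 W × 13 h × 7 d = 303,030 Wh = 303 kWh
3D printer: 276 W × 11 h × 7 d = 21,252 Wh = 21.25 kWh
aquarium pump: 57.6 W × 3.31 h × 7 d = 1,335 Wh = 1.335 kWh
desktop computer: 144 W × 12.9 h × 7 d = 13,003 Wh = 13 kWh
window air conditioner: 675 W × 10 h × 7 d = 47,250 Wh = 47.25 kWh
Total energy = 303 + 21.25 + 1.335 + 13 + 47.25 = 385.9 kWh
Cost = 385.9 kWh × €0.318 = €122.71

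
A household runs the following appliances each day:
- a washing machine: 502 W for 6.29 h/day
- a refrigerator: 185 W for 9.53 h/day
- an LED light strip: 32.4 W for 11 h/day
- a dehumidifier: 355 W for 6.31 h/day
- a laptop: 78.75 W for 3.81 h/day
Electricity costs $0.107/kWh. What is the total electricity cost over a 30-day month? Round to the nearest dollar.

washing machine: 502 W × 6.29 h × 30 d = 94,727 Wh = 94.73 kWh
refrigerator: 185 W × 9.53 h × 30 d = 52,892 Wh = 52.89 kWh
LED light strip: 32.4 W × 11 h × 30 d = 10,692 Wh = 10.69 kWh
dehumidifier: 355 W × 6.31 h × 30 d = 67,201 Wh = 67.2 kWh
laptop: 78.75 W × 3.81 h × 30 d = 9,001 Wh = 9.001 kWh
Total energy = 94.73 + 52.89 + 10.69 + 67.2 + 9.001 = 234.5 kWh
Cost = 234.5 kWh × $0.107 = $25.09 ≈ $25

$25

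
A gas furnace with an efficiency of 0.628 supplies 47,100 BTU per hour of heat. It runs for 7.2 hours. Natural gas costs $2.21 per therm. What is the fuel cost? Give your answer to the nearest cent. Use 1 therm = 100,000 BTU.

Heat delivered = 47,100 BTU/h × 7.2 h = 339,120 BTU
Gas input = 339,120 / 0.628 = 540,000 BTU
= 540,000 / 100,000 = 5.4 therm
Cost = 5.4 × $2.21/therm = $11.93

$11.93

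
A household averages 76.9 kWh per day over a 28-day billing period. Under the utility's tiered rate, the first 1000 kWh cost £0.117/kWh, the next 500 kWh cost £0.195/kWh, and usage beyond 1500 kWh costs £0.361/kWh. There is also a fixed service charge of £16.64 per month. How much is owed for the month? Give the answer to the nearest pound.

£467

Usage = 76.9 kWh/day × 28 days = 2153.2 kWh
First 1000 kWh × £0.117 = £117.00
Next 500 kWh × £0.195 = £97.50
Remaining 653.2 kWh × £0.361 = £235.81
Energy charge = £450.31; + service £16.64 = £466.95 ≈ £467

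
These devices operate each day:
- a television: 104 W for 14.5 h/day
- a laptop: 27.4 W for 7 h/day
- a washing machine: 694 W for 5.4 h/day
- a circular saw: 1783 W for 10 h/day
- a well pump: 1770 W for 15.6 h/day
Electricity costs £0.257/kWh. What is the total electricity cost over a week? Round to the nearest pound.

£92

television: 104 W × 14.5 h × 7 d = 10,556 Wh = 10.56 kWh
laptop: 27.4 W × 7 h × 7 d = 1,343 Wh = 1.343 kWh
washing machine: 694 W × 5.4 h × 7 d = 26,233 Wh = 26.23 kWh
circular saw: 1783 W × 10 h × 7 d = 124,810 Wh = 124.8 kWh
well pump: 1770 W × 15.6 h × 7 d = 193,284 Wh = 193.3 kWh
Total energy = 10.56 + 1.343 + 26.23 + 124.8 + 193.3 = 356.2 kWh
Cost = 356.2 kWh × £0.257 = £91.55 ≈ £92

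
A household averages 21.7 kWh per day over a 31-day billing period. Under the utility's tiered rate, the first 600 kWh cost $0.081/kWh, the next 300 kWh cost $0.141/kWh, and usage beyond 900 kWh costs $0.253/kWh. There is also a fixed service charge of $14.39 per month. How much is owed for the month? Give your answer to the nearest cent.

Usage = 21.7 kWh/day × 31 days = 672.7 kWh
First 600 kWh × $0.081 = $48.60
Next 72.7 kWh × $0.141 = $10.25
Remaining tier: 0 kWh (not reached)
Energy charge = $58.85; + service $14.39 = $73.24

$73.24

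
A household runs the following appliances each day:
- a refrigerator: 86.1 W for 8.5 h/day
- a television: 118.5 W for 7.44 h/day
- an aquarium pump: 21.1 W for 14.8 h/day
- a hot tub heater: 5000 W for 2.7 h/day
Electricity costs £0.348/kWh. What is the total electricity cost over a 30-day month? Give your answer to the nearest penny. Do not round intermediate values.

£161.05

refrigerator: 86.1 W × 8.5 h × 30 d = 21,955 Wh = 21.96 kWh
television: 118.5 W × 7.44 h × 30 d = 26,449 Wh = 26.45 kWh
aquarium pump: 21.1 W × 14.8 h × 30 d = 9,368 Wh = 9.368 kWh
hot tub heater: 5000 W × 2.7 h × 30 d = 405,000 Wh = 405 kWh
Total energy = 21.96 + 26.45 + 9.368 + 405 = 462.8 kWh
Cost = 462.8 kWh × £0.348 = £161.05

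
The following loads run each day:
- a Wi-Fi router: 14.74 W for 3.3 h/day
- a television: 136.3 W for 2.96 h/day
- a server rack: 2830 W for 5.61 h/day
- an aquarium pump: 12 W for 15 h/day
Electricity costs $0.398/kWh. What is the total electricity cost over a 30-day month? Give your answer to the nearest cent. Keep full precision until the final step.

Wi-Fi router: 14.74 W × 3.3 h × 30 d = 1,459 Wh = 1.459 kWh
television: 136.3 W × 2.96 h × 30 d = 12,103 Wh = 12.1 kWh
server rack: 2830 W × 5.61 h × 30 d = 476,289 Wh = 476.3 kWh
aquarium pump: 12 W × 15 h × 30 d = 5,400 Wh = 5.4 kWh
Total energy = 1.459 + 12.1 + 476.3 + 5.4 = 495.3 kWh
Cost = 495.3 kWh × $0.398 = $197.11

$197.11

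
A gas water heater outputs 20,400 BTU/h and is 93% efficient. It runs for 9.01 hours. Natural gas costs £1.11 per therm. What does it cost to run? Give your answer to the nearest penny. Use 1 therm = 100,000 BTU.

£2.19

Heat delivered = 20,400 BTU/h × 9.01 h = 183,804 BTU
Gas input = 183,804 / 0.93 = 197,639 BTU
= 197,639 / 100,000 = 1.976 therm
Cost = 1.976 × £1.11/therm = £2.19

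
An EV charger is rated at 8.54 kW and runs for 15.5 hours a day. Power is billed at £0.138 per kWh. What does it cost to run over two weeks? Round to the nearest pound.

£256

Energy = 8540 W × 15.5 h/day × 14 days = 1,853,180 Wh = 1,853 kWh
Cost = 1,853 kWh × £0.138/kWh = £255.74 ≈ £256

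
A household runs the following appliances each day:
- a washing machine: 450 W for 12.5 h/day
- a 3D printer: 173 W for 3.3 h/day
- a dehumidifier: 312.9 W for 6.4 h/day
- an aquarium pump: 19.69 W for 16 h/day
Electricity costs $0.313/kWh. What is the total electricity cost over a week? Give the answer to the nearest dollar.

$19

washing machine: 450 W × 12.5 h × 7 d = 39,375 Wh = 39.38 kWh
3D printer: 173 W × 3.3 h × 7 d = 3,996 Wh = 3.996 kWh
dehumidifier: 312.9 W × 6.4 h × 7 d = 14,018 Wh = 14.02 kWh
aquarium pump: 19.69 W × 16 h × 7 d = 2,205 Wh = 2.205 kWh
Total energy = 39.38 + 3.996 + 14.02 + 2.205 = 59.59 kWh
Cost = 59.59 kWh × $0.313 = $18.65 ≈ $19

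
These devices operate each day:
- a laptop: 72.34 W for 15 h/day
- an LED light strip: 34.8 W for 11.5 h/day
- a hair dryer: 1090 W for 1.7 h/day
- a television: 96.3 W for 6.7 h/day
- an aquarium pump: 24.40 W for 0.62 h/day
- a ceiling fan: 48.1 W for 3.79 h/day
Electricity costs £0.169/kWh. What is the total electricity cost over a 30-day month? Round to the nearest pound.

£21

laptop: 72.34 W × 15 h × 30 d = 32,553 Wh = 32.55 kWh
LED light strip: 34.8 W × 11.5 h × 30 d = 12,006 Wh = 12.01 kWh
hair dryer: 1090 W × 1.7 h × 30 d = 55,590 Wh = 55.59 kWh
television: 96.3 W × 6.7 h × 30 d = 19,356 Wh = 19.36 kWh
aquarium pump: 24.40 W × 0.62 h × 30 d = 454 Wh = 0.4538 kWh
ceiling fan: 48.1 W × 3.79 h × 30 d = 5,469 Wh = 5.469 kWh
Total energy = 32.55 + 12.01 + 55.59 + 19.36 + 0.4538 + 5.469 = 125.4 kWh
Cost = 125.4 kWh × £0.169 = £21.20 ≈ £21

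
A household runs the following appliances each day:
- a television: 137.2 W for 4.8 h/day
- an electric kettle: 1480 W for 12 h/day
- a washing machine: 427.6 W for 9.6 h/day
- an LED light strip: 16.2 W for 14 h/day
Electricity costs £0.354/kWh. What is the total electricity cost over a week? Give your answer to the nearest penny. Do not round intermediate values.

television: 137.2 W × 4.8 h × 7 d = 4,610 Wh = 4.61 kWh
electric kettle: 1480 W × 12 h × 7 d = 124,320 Wh = 124.3 kWh
washing machine: 427.6 W × 9.6 h × 7 d = 28,735 Wh = 28.73 kWh
LED light strip: 16.2 W × 14 h × 7 d = 1,588 Wh = 1.588 kWh
Total energy = 4.61 + 124.3 + 28.73 + 1.588 = 159.3 kWh
Cost = 159.3 kWh × £0.354 = £56.38

£56.38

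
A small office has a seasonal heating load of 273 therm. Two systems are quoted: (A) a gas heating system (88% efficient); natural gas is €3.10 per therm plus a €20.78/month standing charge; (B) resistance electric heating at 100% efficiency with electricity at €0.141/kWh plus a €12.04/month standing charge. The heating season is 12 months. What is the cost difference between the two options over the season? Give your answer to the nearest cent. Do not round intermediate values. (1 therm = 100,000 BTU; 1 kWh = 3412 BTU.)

Heat load = 273 therm × 100,000 = 27,300,000 BTU
Gas: input = 27,300,000 / 0.88 = 31,022,727 BTU = 310.2 therm → 310.2 × €3.10 = €961.70; + 12 × €20.78 standing = €1,211.06
Electric: 27,300,000 BTU / 3412 = 8,001 kWh → × €0.141 = €1,128.17; + 12 × €12.04 standing = €1,272.65
Difference = |€1,211.06 − €1,272.65| = €61.58

€61.58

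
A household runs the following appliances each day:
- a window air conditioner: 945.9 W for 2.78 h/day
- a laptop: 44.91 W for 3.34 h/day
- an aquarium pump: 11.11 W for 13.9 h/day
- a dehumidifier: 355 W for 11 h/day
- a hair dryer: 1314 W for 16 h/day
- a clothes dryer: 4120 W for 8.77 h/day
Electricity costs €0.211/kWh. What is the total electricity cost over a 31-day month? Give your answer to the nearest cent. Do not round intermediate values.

€418.59

window air conditioner: 945.9 W × 2.78 h × 31 d = 81,518 Wh = 81.52 kWh
laptop: 44.91 W × 3.34 h × 31 d = 4,650 Wh = 4.65 kWh
aquarium pump: 11.11 W × 13.9 h × 31 d = 4,787 Wh = 4.787 kWh
dehumidifier: 355 W × 11 h × 31 d = 121,055 Wh = 121.1 kWh
hair dryer: 1314 W × 16 h × 31 d = 651,744 Wh = 651.7 kWh
clothes dryer: 4120 W × 8.77 h × 31 d = 1,120,104 Wh = 1,120 kWh
Total energy = 81.52 + 4.65 + 4.787 + 121.1 + 651.7 + 1,120 = 1,984 kWh
Cost = 1,984 kWh × €0.211 = €418.59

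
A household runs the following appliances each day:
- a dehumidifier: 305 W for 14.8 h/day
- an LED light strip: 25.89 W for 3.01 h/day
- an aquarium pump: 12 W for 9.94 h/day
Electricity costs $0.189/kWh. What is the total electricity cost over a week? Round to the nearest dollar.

$6

dehumidifier: 305 W × 14.8 h × 7 d = 31,598 Wh = 31.6 kWh
LED light strip: 25.89 W × 3.01 h × 7 d = 546 Wh = 0.5455 kWh
aquarium pump: 12 W × 9.94 h × 7 d = 835 Wh = 0.835 kWh
Total energy = 31.6 + 0.5455 + 0.835 = 32.98 kWh
Cost = 32.98 kWh × $0.189 = $6.23 ≈ $6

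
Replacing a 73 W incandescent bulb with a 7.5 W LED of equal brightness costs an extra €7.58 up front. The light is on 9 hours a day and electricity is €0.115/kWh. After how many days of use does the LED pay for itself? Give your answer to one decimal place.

Power saved = 73 − 7.5 = 65.5 W
Daily energy saved = 65.5 W × 9 h = 589.5 Wh = 0.5895 kWh
Daily savings = 0.5895 × €0.115 = €0.0678
Payback = €7.58 / €0.0678 per day = 111.8 days

111.8 days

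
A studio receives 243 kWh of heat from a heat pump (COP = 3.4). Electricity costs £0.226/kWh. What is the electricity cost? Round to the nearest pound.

£16

Electrical input = 243 kWh / 3.4 = 71.47 kWh
Cost = 71.47 × £0.226/kWh = £16.15 ≈ £16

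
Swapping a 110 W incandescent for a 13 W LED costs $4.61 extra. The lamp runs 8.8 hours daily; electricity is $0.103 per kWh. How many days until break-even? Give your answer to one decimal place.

52.4 days

Power saved = 110 − 13 = 97 W
Daily energy saved = 97 W × 8.8 h = 853.6 Wh = 0.8536 kWh
Daily savings = 0.8536 × $0.103 = $0.0879
Payback = $4.61 / $0.0879 per day = 52.43 days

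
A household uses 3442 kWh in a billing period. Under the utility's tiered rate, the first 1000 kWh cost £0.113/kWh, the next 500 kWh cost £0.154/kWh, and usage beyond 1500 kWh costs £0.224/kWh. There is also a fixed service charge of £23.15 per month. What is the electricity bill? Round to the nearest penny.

£648.16

First 1000 kWh × £0.113 = £113.00
Next 500 kWh × £0.154 = £77.00
Remaining 1942 kWh × £0.224 = £435.01
Energy charge = £625.01; + service £23.15 = £648.16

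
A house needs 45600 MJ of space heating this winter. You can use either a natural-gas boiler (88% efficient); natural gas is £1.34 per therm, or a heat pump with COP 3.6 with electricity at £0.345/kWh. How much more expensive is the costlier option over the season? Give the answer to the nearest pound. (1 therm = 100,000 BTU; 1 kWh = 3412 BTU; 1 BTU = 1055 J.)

£556

Heat load = 45600 MJ = 45,600,000,000 J / 1055 = 43,222,749 BTU
Gas: input = 43,222,749 / 0.88 = 49,116,760 BTU = 491.2 therm → 491.2 × £1.34 = £658.16
Heat pump: 43,222,749 BTU / 3412 = 12,670 kWh heat; / 3.6 = 3,519 kWh in → × £0.345 = £1,214.00
Difference = |£658.16 − £1,214.00| = £555.84 ≈ £556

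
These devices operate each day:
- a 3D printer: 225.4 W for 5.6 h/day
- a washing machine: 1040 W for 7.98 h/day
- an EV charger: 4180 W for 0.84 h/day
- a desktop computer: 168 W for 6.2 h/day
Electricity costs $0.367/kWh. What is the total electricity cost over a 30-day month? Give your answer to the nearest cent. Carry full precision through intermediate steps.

3D printer: 225.4 W × 5.6 h × 30 d = 37,867 Wh = 37.87 kWh
washing machine: 1040 W × 7.98 h × 30 d = 248,976 Wh = 249 kWh
EV charger: 4180 W × 0.84 h × 30 d = 105,336 Wh = 105.3 kWh
desktop computer: 168 W × 6.2 h × 30 d = 31,248 Wh = 31.25 kWh
Total energy = 37.87 + 249 + 105.3 + 31.25 = 423.4 kWh
Cost = 423.4 kWh × $0.367 = $155.40

$155.40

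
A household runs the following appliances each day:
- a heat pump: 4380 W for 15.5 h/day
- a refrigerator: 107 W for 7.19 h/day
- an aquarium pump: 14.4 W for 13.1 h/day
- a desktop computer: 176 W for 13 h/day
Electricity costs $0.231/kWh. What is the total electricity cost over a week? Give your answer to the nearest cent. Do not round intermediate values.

$115.03

heat pump: 4380 W × 15.5 h × 7 d = 475,230 Wh = 475.2 kWh
refrigerator: 107 W × 7.19 h × 7 d = 5,385 Wh = 5.385 kWh
aquarium pump: 14.4 W × 13.1 h × 7 d = 1,320 Wh = 1.32 kWh
desktop computer: 176 W × 13 h × 7 d = 16,016 Wh = 16.02 kWh
Total energy = 475.2 + 5.385 + 1.32 + 16.02 = 498 kWh
Cost = 498 kWh × $0.231 = $115.03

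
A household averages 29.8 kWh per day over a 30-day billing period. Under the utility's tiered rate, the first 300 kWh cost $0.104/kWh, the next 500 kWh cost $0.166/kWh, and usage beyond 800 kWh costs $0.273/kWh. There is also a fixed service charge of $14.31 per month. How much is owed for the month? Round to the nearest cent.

$154.17

Usage = 29.8 kWh/day × 30 days = 894 kWh
First 300 kWh × $0.104 = $31.20
Next 500 kWh × $0.166 = $83.00
Remaining 94 kWh × $0.273 = $25.66
Energy charge = $139.86; + service $14.31 = $154.17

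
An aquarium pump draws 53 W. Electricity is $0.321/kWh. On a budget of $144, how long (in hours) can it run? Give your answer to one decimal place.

8464.1 h

Energy budget = $144 / $0.321 per kWh = 448.6 kWh = 448,598 Wh
Runtime = 448,598 Wh / 53 W = 8,464 h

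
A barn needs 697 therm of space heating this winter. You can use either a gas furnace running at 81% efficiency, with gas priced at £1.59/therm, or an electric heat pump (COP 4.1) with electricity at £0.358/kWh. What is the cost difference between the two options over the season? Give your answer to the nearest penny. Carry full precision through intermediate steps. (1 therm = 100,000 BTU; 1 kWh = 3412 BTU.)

£415.52

Heat load = 697 therm × 100,000 = 69,700,000 BTU
Gas: input = 69,700,000 / 0.81 = 86,049,383 BTU = 860.5 therm → 860.5 × £1.59 = £1,368.19
Heat pump: 69,700,000 BTU / 3412 = 20,430 kWh heat; / 4.1 = 4,982 kWh in → × £0.358 = £1,783.70
Difference = |£1,368.19 − £1,783.70| = £415.52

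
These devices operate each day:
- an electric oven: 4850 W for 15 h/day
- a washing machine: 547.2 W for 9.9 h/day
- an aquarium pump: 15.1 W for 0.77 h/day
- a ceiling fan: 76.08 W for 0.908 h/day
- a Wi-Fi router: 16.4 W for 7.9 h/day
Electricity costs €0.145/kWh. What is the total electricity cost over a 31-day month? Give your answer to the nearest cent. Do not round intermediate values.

€352.31

electric oven: 4850 W × 15 h × 31 d = 2,255,250 Wh = 2,255 kWh
washing machine: 547.2 W × 9.9 h × 31 d = 167,936 Wh = 167.9 kWh
aquarium pump: 15.1 W × 0.77 h × 31 d = 360 Wh = 0.3604 kWh
ceiling fan: 76.08 W × 0.908 h × 31 d = 2,141 Wh = 2.141 kWh
Wi-Fi router: 16.4 W × 7.9 h × 31 d = 4,016 Wh = 4.016 kWh
Total energy = 2,255 + 167.9 + 0.3604 + 2.141 + 4.016 = 2,430 kWh
Cost = 2,430 kWh × €0.145 = €352.31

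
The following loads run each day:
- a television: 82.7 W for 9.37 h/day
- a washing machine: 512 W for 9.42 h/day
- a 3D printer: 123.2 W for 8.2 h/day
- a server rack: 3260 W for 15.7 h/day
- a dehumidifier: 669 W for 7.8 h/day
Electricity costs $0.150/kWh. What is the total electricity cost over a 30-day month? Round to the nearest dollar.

$284

television: 82.7 W × 9.37 h × 30 d = 23,247 Wh = 23.25 kWh
washing machine: 512 W × 9.42 h × 30 d = 144,691 Wh = 144.7 kWh
3D printer: 123.2 W × 8.2 h × 30 d = 30,307 Wh = 30.31 kWh
server rack: 3260 W × 15.7 h × 30 d = 1,535,460 Wh = 1,535 kWh
dehumidifier: 669 W × 7.8 h × 30 d = 156,546 Wh = 156.5 kWh
Total energy = 23.25 + 144.7 + 30.31 + 1,535 + 156.5 = 1,890 kWh
Cost = 1,890 kWh × $0.150 = $283.54 ≈ $284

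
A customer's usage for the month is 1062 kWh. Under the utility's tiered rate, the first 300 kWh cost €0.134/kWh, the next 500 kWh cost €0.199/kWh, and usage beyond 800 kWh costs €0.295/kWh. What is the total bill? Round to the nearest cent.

First 300 kWh × €0.134 = €40.20
Next 500 kWh × €0.199 = €99.50
Remaining 262 kWh × €0.295 = €77.29
Total = €216.99

€216.99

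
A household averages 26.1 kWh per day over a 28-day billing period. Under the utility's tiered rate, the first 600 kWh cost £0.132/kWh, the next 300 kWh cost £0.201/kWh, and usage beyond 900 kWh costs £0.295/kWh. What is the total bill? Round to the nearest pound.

Usage = 26.1 kWh/day × 28 days = 730.8 kWh
First 600 kWh × £0.132 = £79.20
Next 130.8 kWh × £0.201 = £26.29
Remaining tier: 0 kWh (not reached)
Total = £105.49 ≈ £105

£105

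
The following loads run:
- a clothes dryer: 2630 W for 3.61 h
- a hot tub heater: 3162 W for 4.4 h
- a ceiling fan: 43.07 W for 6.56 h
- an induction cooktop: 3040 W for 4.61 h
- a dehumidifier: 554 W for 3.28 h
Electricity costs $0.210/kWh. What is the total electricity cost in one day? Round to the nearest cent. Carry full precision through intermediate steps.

$8.30

clothes dryer: 2630 W × 3.61 h = 9,494 Wh = 9.494 kWh
hot tub heater: 3162 W × 4.4 h = 13,913 Wh = 13.91 kWh
ceiling fan: 43.07 W × 6.56 h = 283 Wh = 0.2825 kWh
induction cooktop: 3040 W × 4.61 h = 14,014 Wh = 14.01 kWh
dehumidifier: 554 W × 3.28 h = 1,817 Wh = 1.817 kWh
Total energy = 9.494 + 13.91 + 0.2825 + 14.01 + 1.817 = 39.52 kWh
Cost = 39.52 kWh × $0.210 = $8.30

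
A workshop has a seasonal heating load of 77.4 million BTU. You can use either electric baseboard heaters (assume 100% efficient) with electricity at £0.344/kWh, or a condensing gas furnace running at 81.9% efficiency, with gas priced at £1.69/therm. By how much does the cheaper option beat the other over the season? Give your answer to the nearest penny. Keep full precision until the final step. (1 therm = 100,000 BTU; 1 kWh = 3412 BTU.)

Heat load = 77.4 × 10⁶ BTU = 77,400,000 BTU
Gas: input = 77,400,000 / 0.819 = 94,505,495 BTU = 945.1 therm → 945.1 × £1.69 = £1,597.14
Electric: 77,400,000 BTU / 3412 = 22,680 kWh → × £0.344 = £7,803.52
Difference = |£1,597.14 − £7,803.52| = £6,206.37

£6206.37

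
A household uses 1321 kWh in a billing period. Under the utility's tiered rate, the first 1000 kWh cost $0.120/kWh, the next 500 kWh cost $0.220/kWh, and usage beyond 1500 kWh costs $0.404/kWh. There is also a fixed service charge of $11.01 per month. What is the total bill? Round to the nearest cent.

$201.63

First 1000 kWh × $0.120 = $120.00
Next 321 kWh × $0.220 = $70.62
Remaining tier: 0 kWh (not reached)
Energy charge = $190.62; + service $11.01 = $201.63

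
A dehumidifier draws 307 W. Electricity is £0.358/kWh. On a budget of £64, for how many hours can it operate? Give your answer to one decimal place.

582.3 h

Energy budget = £64 / £0.358 per kWh = 178.8 kWh = 178,771 Wh
Runtime = 178,771 Wh / 307 W = 582.3 h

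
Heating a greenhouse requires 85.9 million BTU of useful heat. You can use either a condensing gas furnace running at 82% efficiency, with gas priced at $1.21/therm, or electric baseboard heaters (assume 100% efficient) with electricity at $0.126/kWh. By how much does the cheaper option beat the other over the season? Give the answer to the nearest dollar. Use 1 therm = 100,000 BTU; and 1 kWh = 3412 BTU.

$1905

Heat load = 85.9 × 10⁶ BTU = 85,900,000 BTU
Gas: input = 85,900,000 / 0.82 = 104,756,098 BTU = 1,048 therm → 1,048 × $1.21 = $1,267.55
Electric: 85,900,000 BTU / 3412 = 25,180 kWh → × $0.126 = $3,172.16
Difference = |$1,267.55 − $3,172.16| = $1,904.61 ≈ $1905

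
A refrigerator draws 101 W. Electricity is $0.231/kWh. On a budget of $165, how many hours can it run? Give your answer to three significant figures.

7070 h

Energy budget = $165 / $0.231 per kWh = 714.3 kWh = 714,286 Wh
Runtime = 714,286 Wh / 101 W = 7,072 h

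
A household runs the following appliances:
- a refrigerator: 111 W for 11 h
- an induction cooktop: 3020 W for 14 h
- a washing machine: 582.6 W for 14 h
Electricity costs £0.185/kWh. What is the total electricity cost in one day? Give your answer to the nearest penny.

refrigerator: 111 W × 11 h = 1,221 Wh = 1.221 kWh
induction cooktop: 3020 W × 14 h = 42,280 Wh = 42.28 kWh
washing machine: 582.6 W × 14 h = 8,156 Wh = 8.156 kWh
Total energy = 1.221 + 42.28 + 8.156 = 51.66 kWh
Cost = 51.66 kWh × £0.185 = £9.56

£9.56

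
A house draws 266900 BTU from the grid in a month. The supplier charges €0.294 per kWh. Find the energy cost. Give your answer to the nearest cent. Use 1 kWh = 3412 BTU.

266900 BTU × (0.00029308 kWh/BTU) = 78.22 kWh
Cost = 78.22 kWh × €0.294/kWh = €23.00

€23.00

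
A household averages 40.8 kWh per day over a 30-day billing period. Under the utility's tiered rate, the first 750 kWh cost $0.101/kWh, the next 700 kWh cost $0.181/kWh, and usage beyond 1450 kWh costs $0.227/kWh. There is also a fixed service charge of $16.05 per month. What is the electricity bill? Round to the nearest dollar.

Usage = 40.8 kWh/day × 30 days = 1224 kWh
First 750 kWh × $0.101 = $75.75
Next 474 kWh × $0.181 = $85.79
Remaining tier: 0 kWh (not reached)
Energy charge = $161.54; + service $16.05 = $177.59 ≈ $178

$178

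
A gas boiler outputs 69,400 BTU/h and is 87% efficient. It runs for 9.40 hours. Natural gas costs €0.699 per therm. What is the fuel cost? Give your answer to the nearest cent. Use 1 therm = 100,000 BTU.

Heat delivered = 69,400 BTU/h × 9.40 h = 652,360 BTU
Gas input = 652,360 / 0.87 = 749,839 BTU
= 749,839 / 100,000 = 7.498 therm
Cost = 7.498 × €0.699/therm = €5.24

€5.24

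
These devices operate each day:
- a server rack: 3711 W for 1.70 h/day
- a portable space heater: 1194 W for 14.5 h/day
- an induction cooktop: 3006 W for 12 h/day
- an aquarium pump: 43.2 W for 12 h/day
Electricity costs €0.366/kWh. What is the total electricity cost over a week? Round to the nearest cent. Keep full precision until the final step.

server rack: 3711 W × 1.70 h × 7 d = 44,161 Wh = 44.16 kWh
portable space heater: 1194 W × 14.5 h × 7 d = 121,191 Wh = 121.2 kWh
induction cooktop: 3006 W × 12 h × 7 d = 252,504 Wh = 252.5 kWh
aquarium pump: 43.2 W × 12 h × 7 d = 3,629 Wh = 3.629 kWh
Total energy = 44.16 + 121.2 + 252.5 + 3.629 = 421.5 kWh
Cost = 421.5 kWh × €0.366 = €154.26

€154.26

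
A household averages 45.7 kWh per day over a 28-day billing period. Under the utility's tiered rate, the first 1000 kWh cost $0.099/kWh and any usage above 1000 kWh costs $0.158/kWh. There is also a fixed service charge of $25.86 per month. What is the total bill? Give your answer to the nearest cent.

Usage = 45.7 kWh/day × 28 days = 1279.6 kWh
First 1000 kWh × $0.099 = $99.00
Remaining 279.6 kWh × $0.158 = $44.18
Energy charge = $143.18; + service $25.86 = $169.04

$169.04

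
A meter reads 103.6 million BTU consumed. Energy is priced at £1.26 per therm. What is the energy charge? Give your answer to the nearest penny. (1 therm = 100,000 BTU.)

103.6 million BTU × (10 therm/million BTU) = 1,036 therm
Cost = 1,036 therm × £1.26/therm = £1,305.36

£1305.36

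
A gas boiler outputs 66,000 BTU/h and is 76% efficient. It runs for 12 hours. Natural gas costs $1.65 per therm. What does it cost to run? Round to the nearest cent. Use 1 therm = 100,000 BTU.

Heat delivered = 66,000 BTU/h × 12 h = 792,000 BTU
Gas input = 792,000 / 0.76 = 1,042,105 BTU
= 1,042,105 / 100,000 = 10.42 therm
Cost = 10.42 × $1.65/therm = $17.19

$17.19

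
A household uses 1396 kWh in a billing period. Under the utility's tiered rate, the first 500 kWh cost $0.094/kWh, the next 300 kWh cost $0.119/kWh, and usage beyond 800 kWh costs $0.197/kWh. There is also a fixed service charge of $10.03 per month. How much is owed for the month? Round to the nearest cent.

$210.14

First 500 kWh × $0.094 = $47.00
Next 300 kWh × $0.119 = $35.70
Remaining 596 kWh × $0.197 = $117.41
Energy charge = $200.11; + service $10.03 = $210.14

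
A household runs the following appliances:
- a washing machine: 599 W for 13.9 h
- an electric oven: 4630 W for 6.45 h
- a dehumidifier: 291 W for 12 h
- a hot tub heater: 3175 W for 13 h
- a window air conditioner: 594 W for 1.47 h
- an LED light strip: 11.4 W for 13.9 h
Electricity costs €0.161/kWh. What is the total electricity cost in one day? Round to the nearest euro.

€14

washing machine: 599 W × 13.9 h = 8,326 Wh = 8.326 kWh
electric oven: 4630 W × 6.45 h = 29,864 Wh = 29.86 kWh
dehumidifier: 291 W × 12 h = 3,492 Wh = 3.492 kWh
hot tub heater: 3175 W × 13 h = 41,275 Wh = 41.27 kWh
window air conditioner: 594 W × 1.47 h = 873 Wh = 0.8732 kWh
LED light strip: 11.4 W × 13.9 h = 158 Wh = 0.1585 kWh
Total energy = 8.326 + 29.86 + 3.492 + 41.27 + 0.8732 + 0.1585 = 83.99 kWh
Cost = 83.99 kWh × €0.161 = €13.52 ≈ €14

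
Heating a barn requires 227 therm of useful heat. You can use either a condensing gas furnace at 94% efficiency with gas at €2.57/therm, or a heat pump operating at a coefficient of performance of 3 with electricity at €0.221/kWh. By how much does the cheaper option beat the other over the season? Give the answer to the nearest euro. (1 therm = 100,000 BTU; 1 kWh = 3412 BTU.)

Heat load = 227 therm × 100,000 = 22,700,000 BTU
Gas: input = 22,700,000 / 0.94 = 24,148,936 BTU = 241.5 therm → 241.5 × €2.57 = €620.63
Heat pump: 22,700,000 BTU / 3412 = 6,653 kWh heat; / 3 = 2,218 kWh in → × €0.221 = €490.10
Difference = |€620.63 − €490.10| = €130.52 ≈ €131

€131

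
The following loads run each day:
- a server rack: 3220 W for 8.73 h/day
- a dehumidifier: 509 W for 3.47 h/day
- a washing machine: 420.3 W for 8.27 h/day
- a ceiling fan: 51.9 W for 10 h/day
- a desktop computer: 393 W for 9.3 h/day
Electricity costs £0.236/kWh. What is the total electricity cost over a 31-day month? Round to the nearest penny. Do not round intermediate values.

£274.54

server rack: 3220 W × 8.73 h × 31 d = 871,429 Wh = 871.4 kWh
dehumidifier: 509 W × 3.47 h × 31 d = 54,753 Wh = 54.75 kWh
washing machine: 420.3 W × 8.27 h × 31 d = 107,752 Wh = 107.8 kWh
ceiling fan: 51.9 W × 10 h × 31 d = 16,089 Wh = 16.09 kWh
desktop computer: 393 W × 9.3 h × 31 d = 113,302 Wh = 113.3 kWh
Total energy = 871.4 + 54.75 + 107.8 + 16.09 + 113.3 = 1,163 kWh
Cost = 1,163 kWh × £0.236 = £274.54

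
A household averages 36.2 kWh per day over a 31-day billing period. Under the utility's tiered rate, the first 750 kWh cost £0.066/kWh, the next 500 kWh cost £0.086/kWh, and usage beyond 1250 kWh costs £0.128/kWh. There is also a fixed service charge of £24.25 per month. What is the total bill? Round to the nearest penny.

Usage = 36.2 kWh/day × 31 days = 1122.2 kWh
First 750 kWh × £0.066 = £49.50
Next 372.2 kWh × £0.086 = £32.01
Remaining tier: 0 kWh (not reached)
Energy charge = £81.51; + service £24.25 = £105.76

£105.76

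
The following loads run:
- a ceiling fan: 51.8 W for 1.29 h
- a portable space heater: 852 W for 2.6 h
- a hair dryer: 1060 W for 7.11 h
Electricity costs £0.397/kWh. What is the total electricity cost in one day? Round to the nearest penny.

ceiling fan: 51.8 W × 1.29 h = 67 Wh = 0.06682 kWh
portable space heater: 852 W × 2.6 h = 2,215 Wh = 2.215 kWh
hair dryer: 1060 W × 7.11 h = 7,537 Wh = 7.537 kWh
Total energy = 0.06682 + 2.215 + 7.537 = 9.819 kWh
Cost = 9.819 kWh × £0.397 = £3.90

£3.90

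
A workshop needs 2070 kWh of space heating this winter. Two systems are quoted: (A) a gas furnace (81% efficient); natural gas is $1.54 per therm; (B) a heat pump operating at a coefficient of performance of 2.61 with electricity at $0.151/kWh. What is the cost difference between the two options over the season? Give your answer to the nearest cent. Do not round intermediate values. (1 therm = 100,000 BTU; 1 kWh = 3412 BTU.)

$14.52

Heat load = 2070 kWh × 3412 = 7,062,840 BTU
Gas: input = 7,062,840 / 0.81 = 8,719,556 BTU = 87.2 therm → 87.2 × $1.54 = $134.28
Heat pump: 7,062,840 BTU / 3412 = 2,070 kWh heat; / 2.61 = 793.1 kWh in → × $0.151 = $119.76
Difference = |$134.28 − $119.76| = $14.52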